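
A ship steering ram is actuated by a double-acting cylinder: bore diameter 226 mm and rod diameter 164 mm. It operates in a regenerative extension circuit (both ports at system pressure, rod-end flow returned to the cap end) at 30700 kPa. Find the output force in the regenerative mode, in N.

F ≈ 6.49e5 N

With equal pressure on both faces, forces on the annular region cancel; the net push is pressure × rod cross-section.
Rod cross-section A_rod = π/4 × (164 mm)² = 21120 mm^2
F = P × A_rod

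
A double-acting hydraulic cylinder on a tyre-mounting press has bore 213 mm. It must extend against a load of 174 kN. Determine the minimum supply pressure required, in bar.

Cap-side area A_cap = π/4 × (213 mm)² = 35630 mm^2
P = F / A = 174 kN / A

P ≈ 48.8 bar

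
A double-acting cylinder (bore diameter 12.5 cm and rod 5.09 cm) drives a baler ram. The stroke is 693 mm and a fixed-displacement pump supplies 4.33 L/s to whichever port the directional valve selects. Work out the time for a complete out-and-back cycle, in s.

Cap-side area A_cap = π/4 × (12.5 cm)² = 122.7 cm^2
Rod-side annular area A_ann = π/4 × (12.5² − 5.09²) = 102.4 cm^2
t_ext = A_cap·L/Q = 1.964 s
t_ret = A_ann·L/Q = 1.638 s
t_cycle = t_ext + t_ret

t ≈ 3.60 s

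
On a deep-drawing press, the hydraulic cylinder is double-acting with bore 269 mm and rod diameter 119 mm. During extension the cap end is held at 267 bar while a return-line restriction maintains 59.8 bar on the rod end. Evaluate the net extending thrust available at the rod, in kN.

Cap-side area A_cap = π/4 × (269 mm)² = 56830 mm^2
Rod-side annular area A_ann = π/4 × (269² − 119²) = 45710 mm^2
Net thrust = P_cap·A_cap − P_rod·A_ann = 1517 kN − 273.3 kN

F ≈ 1240 kN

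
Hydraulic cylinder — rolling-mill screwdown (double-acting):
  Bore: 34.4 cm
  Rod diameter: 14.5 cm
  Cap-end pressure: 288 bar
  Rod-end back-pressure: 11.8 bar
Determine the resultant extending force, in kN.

F ≈ 2590 kN

Cap-side area A_cap = π/4 × (34.4 cm)² = 929.4 cm^2
Rod-side annular area A_ann = π/4 × (34.4² − 14.5²) = 764.3 cm^2
Net thrust = P_cap·A_cap − P_rod·A_ann = 2677 kN − 90.18 kN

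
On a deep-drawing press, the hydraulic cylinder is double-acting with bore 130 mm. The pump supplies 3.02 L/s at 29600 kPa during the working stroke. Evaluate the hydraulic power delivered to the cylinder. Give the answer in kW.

Hydraulic power = P × Q

W ≈ 89.4 kW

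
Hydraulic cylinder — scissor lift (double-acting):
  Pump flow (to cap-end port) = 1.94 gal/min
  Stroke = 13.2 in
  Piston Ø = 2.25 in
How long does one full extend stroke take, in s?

Cap-side area A_cap = π/4 × (2.25 in)² = 3.976 in^2
Swept volume V = A × L; t = V / Q = A·L / Q

t ≈ 7.03 s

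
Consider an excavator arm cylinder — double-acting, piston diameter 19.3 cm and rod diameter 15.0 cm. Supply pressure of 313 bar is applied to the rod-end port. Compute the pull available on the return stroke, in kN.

F ≈ 363 kN

Rod-side annular area A_ann = π/4 × (19.3² − 15.0²) = 115.8 cm^2
On retraction the pressure acts on the annular area (bore minus rod).
F = P × A_ann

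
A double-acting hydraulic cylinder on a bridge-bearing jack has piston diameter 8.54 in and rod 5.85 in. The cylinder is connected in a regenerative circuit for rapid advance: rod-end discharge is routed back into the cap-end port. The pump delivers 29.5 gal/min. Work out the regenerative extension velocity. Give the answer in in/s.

In regeneration the rod-end outflow joins the pump flow into the cap end, so the net volume the pump must supply per unit advance equals the rod cross-section area.
Rod cross-section A_rod = π/4 × (5.85 in)² = 26.88 in^2
v = Q_pump / A_rod

v ≈ 4.23 in/s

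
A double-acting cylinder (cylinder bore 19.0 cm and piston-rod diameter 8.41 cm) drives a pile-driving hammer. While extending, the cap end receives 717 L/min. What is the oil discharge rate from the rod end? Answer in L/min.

Cap-side area A_cap = π/4 × (19.0 cm)² = 283.5 cm^2
Rod-side annular area A_ann = π/4 × (19.0² − 8.41²) = 228.0 cm^2
Piston speed v = Q_in/A_cap; rod-end outflow Q_out = v × A_ann = Q_in × A_ann/A_cap.

Q_out ≈ 577 L/min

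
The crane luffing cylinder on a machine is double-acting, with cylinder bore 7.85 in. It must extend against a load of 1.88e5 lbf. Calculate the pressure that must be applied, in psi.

Cap-side area A_cap = π/4 × (7.85 in)² = 48.40 in^2
P = F / A = 1.88e5 lbf / A

P ≈ 3880 psi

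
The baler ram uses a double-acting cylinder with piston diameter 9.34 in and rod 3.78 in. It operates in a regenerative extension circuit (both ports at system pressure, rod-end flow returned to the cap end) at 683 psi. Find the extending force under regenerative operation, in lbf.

F ≈ 7660 lbf

With equal pressure on both faces, forces on the annular region cancel; the net push is pressure × rod cross-section.
Rod cross-section A_rod = π/4 × (3.78 in)² = 11.22 in^2
F = P × A_rod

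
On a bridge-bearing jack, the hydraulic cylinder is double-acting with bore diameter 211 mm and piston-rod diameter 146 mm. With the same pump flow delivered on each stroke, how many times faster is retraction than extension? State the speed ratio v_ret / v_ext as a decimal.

v_ret/v_ext ≈ 1.92

Cap-side area A_cap = π/4 × (211 mm)² = 34970 mm^2
Rod-side annular area A_ann = π/4 × (211² − 146²) = 18230 mm^2
For equal Q, v ∝ 1/A, so v_ret/v_ext = A_cap/A_ann.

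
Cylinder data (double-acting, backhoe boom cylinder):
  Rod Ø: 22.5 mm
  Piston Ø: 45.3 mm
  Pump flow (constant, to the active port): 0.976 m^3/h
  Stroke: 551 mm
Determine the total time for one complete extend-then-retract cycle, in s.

Cap-side area A_cap = π/4 × (45.3 mm)² = 1612 mm^2
Rod-side annular area A_ann = π/4 × (45.3² − 22.5²) = 1214 mm^2
t_ext = A_cap·L/Q = 3.276 s
t_ret = A_ann·L/Q = 2.468 s
t_cycle = t_ext + t_ret

t ≈ 5.74 s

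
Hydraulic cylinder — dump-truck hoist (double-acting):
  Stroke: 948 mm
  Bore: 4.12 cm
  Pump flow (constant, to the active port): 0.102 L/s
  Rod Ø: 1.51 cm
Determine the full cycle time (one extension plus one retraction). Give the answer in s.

Cap-side area A_cap = π/4 × (4.12 cm)² = 13.33 cm^2
Rod-side annular area A_ann = π/4 × (4.12² − 1.51²) = 11.54 cm^2
t_ext = A_cap·L/Q = 12.39 s
t_ret = A_ann·L/Q = 10.73 s
t_cycle = t_ext + t_ret

t ≈ 23.1 s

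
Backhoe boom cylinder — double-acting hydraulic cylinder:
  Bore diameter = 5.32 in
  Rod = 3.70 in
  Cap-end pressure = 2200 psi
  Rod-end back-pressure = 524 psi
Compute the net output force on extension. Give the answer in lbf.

Cap-side area A_cap = π/4 × (5.32 in)² = 22.23 in^2
Rod-side annular area A_ann = π/4 × (5.32² − 3.70²) = 11.48 in^2
Net thrust = P_cap·A_cap − P_rod·A_ann = 48900 lbf − 6014 lbf

F ≈ 42900 lbf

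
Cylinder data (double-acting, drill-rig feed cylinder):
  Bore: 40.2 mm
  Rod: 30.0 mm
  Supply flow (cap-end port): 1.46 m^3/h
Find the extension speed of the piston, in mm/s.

v ≈ 320 mm/s

Cap-side area A_cap = π/4 × (40.2 mm)² = 1269 mm^2
v = Q / A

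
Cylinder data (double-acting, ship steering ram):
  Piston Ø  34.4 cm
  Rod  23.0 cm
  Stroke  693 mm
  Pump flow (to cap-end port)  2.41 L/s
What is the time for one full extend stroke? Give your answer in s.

Cap-side area A_cap = π/4 × (34.4 cm)² = 929.4 cm^2
Swept volume V = A × L; t = V / Q = A·L / Q

t ≈ 26.7 s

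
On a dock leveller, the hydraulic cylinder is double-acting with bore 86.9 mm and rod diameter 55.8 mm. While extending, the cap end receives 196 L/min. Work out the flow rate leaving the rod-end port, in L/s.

Q_out ≈ 1.92 L/s

Cap-side area A_cap = π/4 × (86.9 mm)² = 5931 mm^2
Rod-side annular area A_ann = π/4 × (86.9² − 55.8²) = 3486 mm^2
Piston speed v = Q_in/A_cap; rod-end outflow Q_out = v × A_ann = Q_in × A_ann/A_cap.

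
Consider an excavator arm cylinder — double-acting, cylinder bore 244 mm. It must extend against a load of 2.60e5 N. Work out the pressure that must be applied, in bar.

Cap-side area A_cap = π/4 × (244 mm)² = 46760 mm^2
P = F / A = 2.60e5 N / A

P ≈ 55.6 bar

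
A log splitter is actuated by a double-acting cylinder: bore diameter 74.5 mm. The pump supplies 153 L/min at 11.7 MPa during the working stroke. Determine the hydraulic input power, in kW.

W ≈ 29.8 kW

Hydraulic power = P × Q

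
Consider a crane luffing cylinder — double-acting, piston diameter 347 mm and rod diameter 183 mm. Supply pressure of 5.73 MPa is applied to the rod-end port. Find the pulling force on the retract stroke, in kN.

Rod-side annular area A_ann = π/4 × (347² − 183²) = 68270 mm^2
On retraction the pressure acts on the annular area (bore minus rod).
F = P × A_ann

F ≈ 391 kN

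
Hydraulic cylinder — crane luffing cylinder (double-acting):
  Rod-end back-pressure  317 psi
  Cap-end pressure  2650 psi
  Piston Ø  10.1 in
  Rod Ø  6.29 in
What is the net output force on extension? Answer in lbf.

Cap-side area A_cap = π/4 × (10.1 in)² = 80.12 in^2
Rod-side annular area A_ann = π/4 × (10.1² − 6.29²) = 49.04 in^2
Net thrust = P_cap·A_cap − P_rod·A_ann = 2.123e5 lbf − 15550 lbf

F ≈ 1.97e5 lbf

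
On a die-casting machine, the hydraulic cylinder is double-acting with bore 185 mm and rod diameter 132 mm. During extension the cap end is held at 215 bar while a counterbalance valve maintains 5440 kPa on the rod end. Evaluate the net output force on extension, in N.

F ≈ 5.06e5 N

Cap-side area A_cap = π/4 × (185 mm)² = 26880 mm^2
Rod-side annular area A_ann = π/4 × (185² − 132²) = 13200 mm^2
Net thrust = P_cap·A_cap − P_rod·A_ann = 5.779e5 N − 71780 N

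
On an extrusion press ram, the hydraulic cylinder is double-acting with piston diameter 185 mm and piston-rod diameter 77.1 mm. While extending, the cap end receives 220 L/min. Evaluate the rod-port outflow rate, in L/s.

Q_out ≈ 3.03 L/s

Cap-side area A_cap = π/4 × (185 mm)² = 26880 mm^2
Rod-side annular area A_ann = π/4 × (185² − 77.1²) = 22210 mm^2
Piston speed v = Q_in/A_cap; rod-end outflow Q_out = v × A_ann = Q_in × A_ann/A_cap.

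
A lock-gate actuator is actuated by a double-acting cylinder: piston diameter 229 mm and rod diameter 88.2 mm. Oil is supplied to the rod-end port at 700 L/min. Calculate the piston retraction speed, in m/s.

Rod-side annular area A_ann = π/4 × (229² − 88.2²) = 35080 mm^2
Flow into the rod-end port fills the annular volume.
v = Q / A

v ≈ 0.333 m/s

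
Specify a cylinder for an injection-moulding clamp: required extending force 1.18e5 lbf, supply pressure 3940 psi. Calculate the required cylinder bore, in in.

D ≈ 6.18 in

Extension force acts on the full piston face: F = P × (π/4)D².
D = √(4F / (πP)) = √(4 × 1.18e5 lbf / (π × 3940 psi))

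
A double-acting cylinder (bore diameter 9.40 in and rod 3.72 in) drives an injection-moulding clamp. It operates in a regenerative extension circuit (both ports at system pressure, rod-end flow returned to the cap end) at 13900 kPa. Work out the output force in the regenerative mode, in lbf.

With equal pressure on both faces, forces on the annular region cancel; the net push is pressure × rod cross-section.
Rod cross-section A_rod = π/4 × (3.72 in)² = 10.87 in^2
F = P × A_rod

F ≈ 21900 lbf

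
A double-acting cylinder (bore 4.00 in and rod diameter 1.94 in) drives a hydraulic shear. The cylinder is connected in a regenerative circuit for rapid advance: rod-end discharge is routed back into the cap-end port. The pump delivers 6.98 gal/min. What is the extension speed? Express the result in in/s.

In regeneration the rod-end outflow joins the pump flow into the cap end, so the net volume the pump must supply per unit advance equals the rod cross-section area.
Rod cross-section A_rod = π/4 × (1.94 in)² = 2.956 in^2
v = Q_pump / A_rod

v ≈ 9.09 in/s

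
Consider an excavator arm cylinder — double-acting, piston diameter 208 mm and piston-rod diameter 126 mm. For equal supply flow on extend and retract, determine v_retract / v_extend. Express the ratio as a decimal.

v_ret/v_ext ≈ 1.58

Cap-side area A_cap = π/4 × (208 mm)² = 33980 mm^2
Rod-side annular area A_ann = π/4 × (208² − 126²) = 21510 mm^2
For equal Q, v ∝ 1/A, so v_ret/v_ext = A_cap/A_ann.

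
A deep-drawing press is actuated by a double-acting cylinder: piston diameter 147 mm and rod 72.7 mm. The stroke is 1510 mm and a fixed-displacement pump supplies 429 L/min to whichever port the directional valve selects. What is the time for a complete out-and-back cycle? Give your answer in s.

t ≈ 6.29 s

Cap-side area A_cap = π/4 × (147 mm)² = 16970 mm^2
Rod-side annular area A_ann = π/4 × (147² − 72.7²) = 12820 mm^2
t_ext = A_cap·L/Q = 3.584 s
t_ret = A_ann·L/Q = 2.708 s
t_cycle = t_ext + t_ret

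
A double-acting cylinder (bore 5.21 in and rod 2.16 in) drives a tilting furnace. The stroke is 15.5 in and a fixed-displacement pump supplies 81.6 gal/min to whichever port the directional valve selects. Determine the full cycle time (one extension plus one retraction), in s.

t ≈ 1.92 s

Cap-side area A_cap = π/4 × (5.21 in)² = 21.32 in^2
Rod-side annular area A_ann = π/4 × (5.21² − 2.16²) = 17.65 in^2
t_ext = A_cap·L/Q = 1.052 s
t_ret = A_ann·L/Q = 0.8710 s
t_cycle = t_ext + t_ret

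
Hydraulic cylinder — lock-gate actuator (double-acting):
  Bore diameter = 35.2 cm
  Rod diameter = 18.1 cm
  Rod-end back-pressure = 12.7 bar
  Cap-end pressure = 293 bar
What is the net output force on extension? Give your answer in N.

F ≈ 2.76e6 N

Cap-side area A_cap = π/4 × (35.2 cm)² = 973.1 cm^2
Rod-side annular area A_ann = π/4 × (35.2² − 18.1²) = 715.8 cm^2
Net thrust = P_cap·A_cap − P_rod·A_ann = 2.851e6 N − 90910 N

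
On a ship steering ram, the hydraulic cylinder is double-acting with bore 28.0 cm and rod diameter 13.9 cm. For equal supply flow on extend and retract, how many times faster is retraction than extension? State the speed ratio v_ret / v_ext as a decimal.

Cap-side area A_cap = π/4 × (28.0 cm)² = 615.8 cm^2
Rod-side annular area A_ann = π/4 × (28.0² − 13.9²) = 464.0 cm^2
For equal Q, v ∝ 1/A, so v_ret/v_ext = A_cap/A_ann.

v_ret/v_ext ≈ 1.33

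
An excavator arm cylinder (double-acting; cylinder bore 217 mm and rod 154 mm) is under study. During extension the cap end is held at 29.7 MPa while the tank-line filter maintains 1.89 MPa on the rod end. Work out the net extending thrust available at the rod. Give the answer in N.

F ≈ 1.06e6 N

Cap-side area A_cap = π/4 × (217 mm)² = 36980 mm^2
Rod-side annular area A_ann = π/4 × (217² − 154²) = 18360 mm^2
Net thrust = P_cap·A_cap − P_rod·A_ann = 1.098e6 N − 34690 N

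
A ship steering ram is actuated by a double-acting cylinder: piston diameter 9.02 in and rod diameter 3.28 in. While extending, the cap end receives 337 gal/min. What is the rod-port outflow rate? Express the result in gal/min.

Q_out ≈ 292 gal/min

Cap-side area A_cap = π/4 × (9.02 in)² = 63.90 in^2
Rod-side annular area A_ann = π/4 × (9.02² − 3.28²) = 55.45 in^2
Piston speed v = Q_in/A_cap; rod-end outflow Q_out = v × A_ann = Q_in × A_ann/A_cap.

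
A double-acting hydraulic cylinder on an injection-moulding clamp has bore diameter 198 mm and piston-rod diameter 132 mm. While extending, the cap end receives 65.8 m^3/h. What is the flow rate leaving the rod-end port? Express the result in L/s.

Cap-side area A_cap = π/4 × (198 mm)² = 30790 mm^2
Rod-side annular area A_ann = π/4 × (198² − 132²) = 17110 mm^2
Piston speed v = Q_in/A_cap; rod-end outflow Q_out = v × A_ann = Q_in × A_ann/A_cap.

Q_out ≈ 10.2 L/s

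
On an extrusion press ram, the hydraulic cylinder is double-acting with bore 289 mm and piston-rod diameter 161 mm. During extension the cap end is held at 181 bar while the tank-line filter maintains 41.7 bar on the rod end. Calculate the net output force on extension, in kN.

Cap-side area A_cap = π/4 × (289 mm)² = 65600 mm^2
Rod-side annular area A_ann = π/4 × (289² − 161²) = 45240 mm^2
Net thrust = P_cap·A_cap − P_rod·A_ann = 1187 kN − 188.6 kN

F ≈ 999 kN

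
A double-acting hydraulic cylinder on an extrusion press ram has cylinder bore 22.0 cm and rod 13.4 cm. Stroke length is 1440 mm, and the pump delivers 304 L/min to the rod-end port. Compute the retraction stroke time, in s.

t ≈ 6.80 s

Rod-side annular area A_ann = π/4 × (22.0² − 13.4²) = 239.1 cm^2
Swept volume V = A × L; t = V / Q = A·L / Q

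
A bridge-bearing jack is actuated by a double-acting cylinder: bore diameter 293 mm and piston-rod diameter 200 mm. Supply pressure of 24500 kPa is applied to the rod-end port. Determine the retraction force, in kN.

F ≈ 882 kN

Rod-side annular area A_ann = π/4 × (293² − 200²) = 36010 mm^2
On retraction the pressure acts on the annular area (bore minus rod).
F = P × A_ann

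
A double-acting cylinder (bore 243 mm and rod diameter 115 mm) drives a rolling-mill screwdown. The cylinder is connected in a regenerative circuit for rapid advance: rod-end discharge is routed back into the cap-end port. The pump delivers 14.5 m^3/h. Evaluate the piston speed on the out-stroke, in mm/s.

v ≈ 388 mm/s

In regeneration the rod-end outflow joins the pump flow into the cap end, so the net volume the pump must supply per unit advance equals the rod cross-section area.
Rod cross-section A_rod = π/4 × (115 mm)² = 10390 mm^2
v = Q_pump / A_rod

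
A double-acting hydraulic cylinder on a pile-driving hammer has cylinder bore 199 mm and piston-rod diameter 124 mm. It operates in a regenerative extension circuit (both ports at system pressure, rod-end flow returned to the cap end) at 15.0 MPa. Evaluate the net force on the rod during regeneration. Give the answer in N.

With equal pressure on both faces, forces on the annular region cancel; the net push is pressure × rod cross-section.
Rod cross-section A_rod = π/4 × (124 mm)² = 12080 mm^2
F = P × A_rod

F ≈ 1.81e5 N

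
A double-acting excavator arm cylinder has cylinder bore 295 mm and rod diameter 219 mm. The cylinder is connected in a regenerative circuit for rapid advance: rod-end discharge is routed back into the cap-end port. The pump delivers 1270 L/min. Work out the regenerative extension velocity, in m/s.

In regeneration the rod-end outflow joins the pump flow into the cap end, so the net volume the pump must supply per unit advance equals the rod cross-section area.
Rod cross-section A_rod = π/4 × (219 mm)² = 37670 mm^2
v = Q_pump / A_rod

v ≈ 0.562 m/s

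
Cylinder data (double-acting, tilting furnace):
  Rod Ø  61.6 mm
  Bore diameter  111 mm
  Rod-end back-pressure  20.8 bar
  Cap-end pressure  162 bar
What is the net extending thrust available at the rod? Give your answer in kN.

F ≈ 143 kN

Cap-side area A_cap = π/4 × (111 mm)² = 9677 mm^2
Rod-side annular area A_ann = π/4 × (111² − 61.6²) = 6697 mm^2
Net thrust = P_cap·A_cap − P_rod·A_ann = 156.8 kN − 13.93 kN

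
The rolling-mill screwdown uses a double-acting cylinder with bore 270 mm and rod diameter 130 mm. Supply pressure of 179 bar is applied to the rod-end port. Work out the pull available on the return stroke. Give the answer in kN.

F ≈ 787 kN

Rod-side annular area A_ann = π/4 × (270² − 130²) = 43980 mm^2
On retraction the pressure acts on the annular area (bore minus rod).
F = P × A_ann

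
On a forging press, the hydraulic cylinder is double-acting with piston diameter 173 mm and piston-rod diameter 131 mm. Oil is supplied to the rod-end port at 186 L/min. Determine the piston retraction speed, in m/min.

v ≈ 18.5 m/min

Rod-side annular area A_ann = π/4 × (173² − 131²) = 10030 mm^2
Flow into the rod-end port fills the annular volume.
v = Q / A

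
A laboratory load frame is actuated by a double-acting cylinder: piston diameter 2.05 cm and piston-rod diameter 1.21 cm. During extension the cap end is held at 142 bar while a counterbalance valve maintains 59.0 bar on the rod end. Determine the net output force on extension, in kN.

F ≈ 3.42 kN

Cap-side area A_cap = π/4 × (2.05 cm)² = 3.301 cm^2
Rod-side annular area A_ann = π/4 × (2.05² − 1.21²) = 2.151 cm^2
Net thrust = P_cap·A_cap − P_rod·A_ann = 4.687 kN − 1.269 kN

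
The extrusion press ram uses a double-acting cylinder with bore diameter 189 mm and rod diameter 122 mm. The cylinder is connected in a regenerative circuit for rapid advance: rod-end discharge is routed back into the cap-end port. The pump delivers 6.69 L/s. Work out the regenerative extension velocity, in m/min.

v ≈ 34.3 m/min

In regeneration the rod-end outflow joins the pump flow into the cap end, so the net volume the pump must supply per unit advance equals the rod cross-section area.
Rod cross-section A_rod = π/4 × (122 mm)² = 11690 mm^2
v = Q_pump / A_rod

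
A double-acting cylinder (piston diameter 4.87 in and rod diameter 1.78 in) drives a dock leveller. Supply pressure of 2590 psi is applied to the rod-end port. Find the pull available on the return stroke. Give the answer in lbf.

F ≈ 41800 lbf

Rod-side annular area A_ann = π/4 × (4.87² − 1.78²) = 16.14 in^2
On retraction the pressure acts on the annular area (bore minus rod).
F = P × A_ann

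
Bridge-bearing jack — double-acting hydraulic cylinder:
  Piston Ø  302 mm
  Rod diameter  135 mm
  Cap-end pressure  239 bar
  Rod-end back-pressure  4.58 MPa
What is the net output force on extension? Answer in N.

F ≈ 1.45e6 N

Cap-side area A_cap = π/4 × (302 mm)² = 71630 mm^2
Rod-side annular area A_ann = π/4 × (302² − 135²) = 57320 mm^2
Net thrust = P_cap·A_cap − P_rod·A_ann = 1.712e6 N − 2.625e5 N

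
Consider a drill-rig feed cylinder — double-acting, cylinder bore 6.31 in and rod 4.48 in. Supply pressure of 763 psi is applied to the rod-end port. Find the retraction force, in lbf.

Rod-side annular area A_ann = π/4 × (6.31² − 4.48²) = 15.51 in^2
On retraction the pressure acts on the annular area (bore minus rod).
F = P × A_ann

F ≈ 11800 lbf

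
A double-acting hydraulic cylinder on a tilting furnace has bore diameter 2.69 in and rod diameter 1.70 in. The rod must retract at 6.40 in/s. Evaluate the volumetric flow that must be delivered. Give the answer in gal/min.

Q ≈ 5.67 gal/min

Rod-side annular area A_ann = π/4 × (2.69² − 1.70²) = 3.413 in^2
Q = A × v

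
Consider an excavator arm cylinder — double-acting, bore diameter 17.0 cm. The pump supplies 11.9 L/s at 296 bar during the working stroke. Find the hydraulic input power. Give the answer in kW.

W ≈ 352 kW

Hydraulic power = P × Q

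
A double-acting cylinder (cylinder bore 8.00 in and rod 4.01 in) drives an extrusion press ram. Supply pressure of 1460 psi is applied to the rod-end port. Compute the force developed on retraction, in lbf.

Rod-side annular area A_ann = π/4 × (8.00² − 4.01²) = 37.64 in^2
On retraction the pressure acts on the annular area (bore minus rod).
F = P × A_ann

F ≈ 54900 lbf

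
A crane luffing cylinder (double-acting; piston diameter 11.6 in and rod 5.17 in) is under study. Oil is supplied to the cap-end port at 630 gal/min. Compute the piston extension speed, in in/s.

Cap-side area A_cap = π/4 × (11.6 in)² = 105.7 in^2
v = Q / A

v ≈ 23.0 in/s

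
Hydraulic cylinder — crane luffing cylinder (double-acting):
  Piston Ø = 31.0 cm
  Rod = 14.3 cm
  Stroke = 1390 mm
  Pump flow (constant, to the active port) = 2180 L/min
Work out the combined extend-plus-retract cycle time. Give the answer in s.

Cap-side area A_cap = π/4 × (31.0 cm)² = 754.8 cm^2
Rod-side annular area A_ann = π/4 × (31.0² − 14.3²) = 594.2 cm^2
t_ext = A_cap·L/Q = 2.888 s
t_ret = A_ann·L/Q = 2.273 s
t_cycle = t_ext + t_ret

t ≈ 5.16 s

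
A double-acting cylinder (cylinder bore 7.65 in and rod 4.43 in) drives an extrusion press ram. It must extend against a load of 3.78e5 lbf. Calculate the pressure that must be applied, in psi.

Cap-side area A_cap = π/4 × (7.65 in)² = 45.96 in^2
P = F / A = 3.78e5 lbf / A

P ≈ 8220 psi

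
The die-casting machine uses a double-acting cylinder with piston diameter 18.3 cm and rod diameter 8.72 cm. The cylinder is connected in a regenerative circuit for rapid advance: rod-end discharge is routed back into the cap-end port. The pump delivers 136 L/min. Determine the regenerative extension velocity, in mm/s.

v ≈ 380 mm/s

In regeneration the rod-end outflow joins the pump flow into the cap end, so the net volume the pump must supply per unit advance equals the rod cross-section area.
Rod cross-section A_rod = π/4 × (8.72 cm)² = 59.72 cm^2
v = Q_pump / A_rod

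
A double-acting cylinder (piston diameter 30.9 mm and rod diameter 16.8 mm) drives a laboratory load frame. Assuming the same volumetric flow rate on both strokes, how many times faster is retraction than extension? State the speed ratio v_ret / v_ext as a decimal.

Cap-side area A_cap = π/4 × (30.9 mm)² = 749.9 mm^2
Rod-side annular area A_ann = π/4 × (30.9² − 16.8²) = 528.2 mm^2
For equal Q, v ∝ 1/A, so v_ret/v_ext = A_cap/A_ann.

v_ret/v_ext ≈ 1.42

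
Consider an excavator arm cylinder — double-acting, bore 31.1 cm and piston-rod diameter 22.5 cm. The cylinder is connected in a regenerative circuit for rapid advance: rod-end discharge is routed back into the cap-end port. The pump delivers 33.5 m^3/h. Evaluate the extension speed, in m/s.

In regeneration the rod-end outflow joins the pump flow into the cap end, so the net volume the pump must supply per unit advance equals the rod cross-section area.
Rod cross-section A_rod = π/4 × (22.5 cm)² = 397.6 cm^2
v = Q_pump / A_rod

v ≈ 0.234 m/s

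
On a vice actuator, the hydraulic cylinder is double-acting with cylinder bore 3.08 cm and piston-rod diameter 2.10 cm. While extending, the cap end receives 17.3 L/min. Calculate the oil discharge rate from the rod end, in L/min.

Q_out ≈ 9.26 L/min

Cap-side area A_cap = π/4 × (3.08 cm)² = 7.451 cm^2
Rod-side annular area A_ann = π/4 × (3.08² − 2.10²) = 3.987 cm^2
Piston speed v = Q_in/A_cap; rod-end outflow Q_out = v × A_ann = Q_in × A_ann/A_cap.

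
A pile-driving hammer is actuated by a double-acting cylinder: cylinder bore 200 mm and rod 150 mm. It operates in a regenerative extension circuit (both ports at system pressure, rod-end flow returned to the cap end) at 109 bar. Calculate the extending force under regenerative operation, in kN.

With equal pressure on both faces, forces on the annular region cancel; the net push is pressure × rod cross-section.
Rod cross-section A_rod = π/4 × (150 mm)² = 17670 mm^2
F = P × A_rod

F ≈ 193 kN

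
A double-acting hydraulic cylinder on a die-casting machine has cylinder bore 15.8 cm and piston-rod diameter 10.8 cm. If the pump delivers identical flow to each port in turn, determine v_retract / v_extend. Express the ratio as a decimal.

v_ret/v_ext ≈ 1.88

Cap-side area A_cap = π/4 × (15.8 cm)² = 196.1 cm^2
Rod-side annular area A_ann = π/4 × (15.8² − 10.8²) = 104.5 cm^2
For equal Q, v ∝ 1/A, so v_ret/v_ext = A_cap/A_ann.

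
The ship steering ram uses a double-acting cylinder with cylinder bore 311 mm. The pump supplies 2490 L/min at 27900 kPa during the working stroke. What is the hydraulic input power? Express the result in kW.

W ≈ 1160 kW

Hydraulic power = P × Q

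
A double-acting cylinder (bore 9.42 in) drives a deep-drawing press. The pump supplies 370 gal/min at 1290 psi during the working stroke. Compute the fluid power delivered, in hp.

W ≈ 278 hp

Hydraulic power = P × Q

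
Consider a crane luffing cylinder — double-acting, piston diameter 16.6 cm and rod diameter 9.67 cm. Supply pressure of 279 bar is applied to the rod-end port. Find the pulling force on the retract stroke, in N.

Rod-side annular area A_ann = π/4 × (16.6² − 9.67²) = 143.0 cm^2
On retraction the pressure acts on the annular area (bore minus rod).
F = P × A_ann

F ≈ 3.99e5 N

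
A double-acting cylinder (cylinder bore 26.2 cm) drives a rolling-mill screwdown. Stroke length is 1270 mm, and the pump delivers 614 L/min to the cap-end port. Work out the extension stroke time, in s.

t ≈ 6.69 s

Cap-side area A_cap = π/4 × (26.2 cm)² = 539.1 cm^2
Swept volume V = A × L; t = V / Q = A·L / Q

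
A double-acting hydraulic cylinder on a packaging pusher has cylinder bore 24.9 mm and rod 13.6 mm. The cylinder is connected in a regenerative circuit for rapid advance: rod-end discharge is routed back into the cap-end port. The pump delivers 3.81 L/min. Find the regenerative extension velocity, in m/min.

In regeneration the rod-end outflow joins the pump flow into the cap end, so the net volume the pump must supply per unit advance equals the rod cross-section area.
Rod cross-section A_rod = π/4 × (13.6 mm)² = 145.3 mm^2
v = Q_pump / A_rod

v ≈ 26.2 m/min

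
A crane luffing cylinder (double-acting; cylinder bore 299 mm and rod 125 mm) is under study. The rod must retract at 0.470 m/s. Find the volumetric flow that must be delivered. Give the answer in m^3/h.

Q ≈ 98.0 m^3/h

Rod-side annular area A_ann = π/4 × (299² − 125²) = 57940 mm^2
Q = A × v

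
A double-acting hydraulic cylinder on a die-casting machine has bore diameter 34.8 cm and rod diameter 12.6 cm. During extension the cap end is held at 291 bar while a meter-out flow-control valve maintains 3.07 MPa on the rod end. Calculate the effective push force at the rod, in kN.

F ≈ 2510 kN

Cap-side area A_cap = π/4 × (34.8 cm)² = 951.1 cm^2
Rod-side annular area A_ann = π/4 × (34.8² − 12.6²) = 826.5 cm^2
Net thrust = P_cap·A_cap − P_rod·A_ann = 2768 kN − 253.7 kN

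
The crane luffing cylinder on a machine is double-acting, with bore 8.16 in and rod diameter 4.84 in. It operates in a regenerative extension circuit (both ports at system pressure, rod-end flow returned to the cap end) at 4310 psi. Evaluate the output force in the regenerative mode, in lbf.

With equal pressure on both faces, forces on the annular region cancel; the net push is pressure × rod cross-section.
Rod cross-section A_rod = π/4 × (4.84 in)² = 18.40 in^2
F = P × A_rod

F ≈ 79300 lbf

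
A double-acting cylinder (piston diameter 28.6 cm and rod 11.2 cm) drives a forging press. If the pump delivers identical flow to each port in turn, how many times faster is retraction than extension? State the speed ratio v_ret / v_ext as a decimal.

v_ret/v_ext ≈ 1.18

Cap-side area A_cap = π/4 × (28.6 cm)² = 642.4 cm^2
Rod-side annular area A_ann = π/4 × (28.6² − 11.2²) = 543.9 cm^2
For equal Q, v ∝ 1/A, so v_ret/v_ext = A_cap/A_ann.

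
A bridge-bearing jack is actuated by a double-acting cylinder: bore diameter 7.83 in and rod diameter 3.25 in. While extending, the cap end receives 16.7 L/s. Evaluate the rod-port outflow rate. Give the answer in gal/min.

Cap-side area A_cap = π/4 × (7.83 in)² = 48.15 in^2
Rod-side annular area A_ann = π/4 × (7.83² − 3.25²) = 39.86 in^2
Piston speed v = Q_in/A_cap; rod-end outflow Q_out = v × A_ann = Q_in × A_ann/A_cap.

Q_out ≈ 219 gal/min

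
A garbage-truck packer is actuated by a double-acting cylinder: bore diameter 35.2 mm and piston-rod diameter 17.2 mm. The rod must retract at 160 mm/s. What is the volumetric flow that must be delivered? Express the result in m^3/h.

Q ≈ 0.427 m^3/h

Rod-side annular area A_ann = π/4 × (35.2² − 17.2²) = 740.8 mm^2
Q = A × v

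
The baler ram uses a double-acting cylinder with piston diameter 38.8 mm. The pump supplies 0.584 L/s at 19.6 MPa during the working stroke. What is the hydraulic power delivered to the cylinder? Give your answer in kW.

Hydraulic power = P × Q

W ≈ 11.4 kW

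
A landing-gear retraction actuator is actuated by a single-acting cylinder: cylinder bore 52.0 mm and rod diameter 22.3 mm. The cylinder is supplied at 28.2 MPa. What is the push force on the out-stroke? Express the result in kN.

F ≈ 59.9 kN

Cap-side area A_cap = π/4 × (52.0 mm)² = 2124 mm^2
F = P × A_cap = 28.2 MPa × A_cap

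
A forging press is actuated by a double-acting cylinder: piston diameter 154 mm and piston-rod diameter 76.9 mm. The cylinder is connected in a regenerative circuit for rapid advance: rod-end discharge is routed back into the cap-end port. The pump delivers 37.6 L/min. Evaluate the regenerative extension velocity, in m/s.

v ≈ 0.135 m/s

In regeneration the rod-end outflow joins the pump flow into the cap end, so the net volume the pump must supply per unit advance equals the rod cross-section area.
Rod cross-section A_rod = π/4 × (76.9 mm)² = 4645 mm^2
v = Q_pump / A_rod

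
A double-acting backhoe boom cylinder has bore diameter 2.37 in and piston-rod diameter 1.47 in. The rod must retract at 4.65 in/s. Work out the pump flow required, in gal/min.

Q ≈ 3.28 gal/min

Rod-side annular area A_ann = π/4 × (2.37² − 1.47²) = 2.714 in^2
Q = A × v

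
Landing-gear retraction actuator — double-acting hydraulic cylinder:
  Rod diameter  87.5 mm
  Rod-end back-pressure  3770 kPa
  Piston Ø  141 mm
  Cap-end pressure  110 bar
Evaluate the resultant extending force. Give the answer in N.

F ≈ 1.36e5 N

Cap-side area A_cap = π/4 × (141 mm)² = 15610 mm^2
Rod-side annular area A_ann = π/4 × (141² − 87.5²) = 9601 mm^2
Net thrust = P_cap·A_cap − P_rod·A_ann = 1.718e5 N − 36200 N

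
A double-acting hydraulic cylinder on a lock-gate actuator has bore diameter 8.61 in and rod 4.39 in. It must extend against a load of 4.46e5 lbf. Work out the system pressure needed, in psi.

Cap-side area A_cap = π/4 × (8.61 in)² = 58.22 in^2
P = F / A = 4.46e5 lbf / A

P ≈ 7660 psi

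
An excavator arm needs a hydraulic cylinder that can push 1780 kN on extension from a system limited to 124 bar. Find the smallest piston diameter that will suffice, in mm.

Extension force acts on the full piston face: F = P × (π/4)D².
D = √(4F / (πP)) = √(4 × 1780 kN / (π × 124 bar))

D ≈ 428 mm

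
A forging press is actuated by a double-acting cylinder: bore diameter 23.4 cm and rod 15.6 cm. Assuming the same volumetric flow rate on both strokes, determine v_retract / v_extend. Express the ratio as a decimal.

Cap-side area A_cap = π/4 × (23.4 cm)² = 430.1 cm^2
Rod-side annular area A_ann = π/4 × (23.4² − 15.6²) = 238.9 cm^2
For equal Q, v ∝ 1/A, so v_ret/v_ext = A_cap/A_ann.

v_ret/v_ext ≈ 1.80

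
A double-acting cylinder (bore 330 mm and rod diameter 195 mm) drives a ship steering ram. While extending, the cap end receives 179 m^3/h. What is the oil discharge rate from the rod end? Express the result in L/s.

Q_out ≈ 32.4 L/s

Cap-side area A_cap = π/4 × (330 mm)² = 85530 mm^2
Rod-side annular area A_ann = π/4 × (330² − 195²) = 55670 mm^2
Piston speed v = Q_in/A_cap; rod-end outflow Q_out = v × A_ann = Q_in × A_ann/A_cap.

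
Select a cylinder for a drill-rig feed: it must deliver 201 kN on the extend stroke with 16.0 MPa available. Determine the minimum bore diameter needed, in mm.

D ≈ 126 mm

Extension force acts on the full piston face: F = P × (π/4)D².
D = √(4F / (πP)) = √(4 × 201 kN / (π × 16.0 MPa))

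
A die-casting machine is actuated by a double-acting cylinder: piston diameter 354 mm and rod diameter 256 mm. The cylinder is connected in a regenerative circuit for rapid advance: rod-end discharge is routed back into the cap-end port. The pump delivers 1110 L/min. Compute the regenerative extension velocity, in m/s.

v ≈ 0.359 m/s

In regeneration the rod-end outflow joins the pump flow into the cap end, so the net volume the pump must supply per unit advance equals the rod cross-section area.
Rod cross-section A_rod = π/4 × (256 mm)² = 51470 mm^2
v = Q_pump / A_rod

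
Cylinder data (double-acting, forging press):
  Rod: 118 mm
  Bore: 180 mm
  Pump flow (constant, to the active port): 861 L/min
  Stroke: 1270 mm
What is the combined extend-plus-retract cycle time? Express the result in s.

Cap-side area A_cap = π/4 × (180 mm)² = 25450 mm^2
Rod-side annular area A_ann = π/4 × (180² − 118²) = 14510 mm^2
t_ext = A_cap·L/Q = 2.252 s
t_ret = A_ann·L/Q = 1.284 s
t_cycle = t_ext + t_ret

t ≈ 3.54 s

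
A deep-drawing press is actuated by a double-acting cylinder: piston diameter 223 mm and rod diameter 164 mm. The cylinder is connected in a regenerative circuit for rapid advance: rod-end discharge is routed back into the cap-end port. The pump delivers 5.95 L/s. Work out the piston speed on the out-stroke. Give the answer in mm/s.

v ≈ 282 mm/s

In regeneration the rod-end outflow joins the pump flow into the cap end, so the net volume the pump must supply per unit advance equals the rod cross-section area.
Rod cross-section A_rod = π/4 × (164 mm)² = 21120 mm^2
v = Q_pump / A_rod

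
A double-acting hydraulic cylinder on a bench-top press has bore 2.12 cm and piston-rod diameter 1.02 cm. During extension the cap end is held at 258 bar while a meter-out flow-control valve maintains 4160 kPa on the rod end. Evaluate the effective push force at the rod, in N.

F ≈ 7980 N

Cap-side area A_cap = π/4 × (2.12 cm)² = 3.530 cm^2
Rod-side annular area A_ann = π/4 × (2.12² − 1.02²) = 2.713 cm^2
Net thrust = P_cap·A_cap − P_rod·A_ann = 9107 N − 1129 N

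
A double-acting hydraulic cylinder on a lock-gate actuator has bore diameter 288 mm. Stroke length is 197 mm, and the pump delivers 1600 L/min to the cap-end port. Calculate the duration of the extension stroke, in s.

t ≈ 0.481 s

Cap-side area A_cap = π/4 × (288 mm)² = 65140 mm^2
Swept volume V = A × L; t = V / Q = A·L / Q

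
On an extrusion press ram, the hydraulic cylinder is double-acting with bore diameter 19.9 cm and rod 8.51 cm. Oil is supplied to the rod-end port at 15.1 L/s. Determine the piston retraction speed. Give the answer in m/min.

Rod-side annular area A_ann = π/4 × (19.9² − 8.51²) = 254.1 cm^2
Flow into the rod-end port fills the annular volume.
v = Q / A

v ≈ 35.6 m/min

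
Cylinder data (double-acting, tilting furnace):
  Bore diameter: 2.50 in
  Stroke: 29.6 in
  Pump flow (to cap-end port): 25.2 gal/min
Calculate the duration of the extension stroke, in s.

t ≈ 1.50 s

Cap-side area A_cap = π/4 × (2.50 in)² = 4.909 in^2
Swept volume V = A × L; t = V / Q = A·L / Q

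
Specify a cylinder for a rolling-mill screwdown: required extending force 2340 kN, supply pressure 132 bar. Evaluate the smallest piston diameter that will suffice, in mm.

Extension force acts on the full piston face: F = P × (π/4)D².
D = √(4F / (πP)) = √(4 × 2340 kN / (π × 132 bar))

D ≈ 475 mm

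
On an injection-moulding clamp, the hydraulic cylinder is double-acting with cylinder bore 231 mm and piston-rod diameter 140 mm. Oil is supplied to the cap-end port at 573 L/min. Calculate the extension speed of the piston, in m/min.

Cap-side area A_cap = π/4 × (231 mm)² = 41910 mm^2
v = Q / A

v ≈ 13.7 m/min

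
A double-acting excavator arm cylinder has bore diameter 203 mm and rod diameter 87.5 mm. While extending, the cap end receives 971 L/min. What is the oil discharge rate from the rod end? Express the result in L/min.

Cap-side area A_cap = π/4 × (203 mm)² = 32370 mm^2
Rod-side annular area A_ann = π/4 × (203² − 87.5²) = 26350 mm^2
Piston speed v = Q_in/A_cap; rod-end outflow Q_out = v × A_ann = Q_in × A_ann/A_cap.

Q_out ≈ 791 L/min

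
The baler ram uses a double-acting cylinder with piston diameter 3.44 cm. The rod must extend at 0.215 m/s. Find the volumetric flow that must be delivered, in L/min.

Q ≈ 12.0 L/min

Cap-side area A_cap = π/4 × (3.44 cm)² = 9.294 cm^2
Q = A × v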